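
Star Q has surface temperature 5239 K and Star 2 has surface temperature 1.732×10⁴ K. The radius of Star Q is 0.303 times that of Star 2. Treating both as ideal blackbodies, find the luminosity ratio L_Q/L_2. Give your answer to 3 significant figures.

L_Q/L_2 ≈ 7.69×10⁻⁴

L ∝ R²T⁴, so L_Q/L_2 = (R_Q/R_2)²(T_Q/T_2)⁴ = (0.303)² × (5239/1.732×10⁴)⁴ = 0.091809 × 8.37148×10⁻³ = 7.69×10⁻⁴.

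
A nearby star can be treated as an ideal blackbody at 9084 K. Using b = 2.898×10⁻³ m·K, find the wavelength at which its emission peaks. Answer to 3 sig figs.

λ_max ≈ 319 nm

Wien's displacement law: λ_max = b/T = (2.898×10⁻³ m·K)/(9084 K) = 3.190×10⁻⁷ m.
That is 319 nm, in the ultraviolet range.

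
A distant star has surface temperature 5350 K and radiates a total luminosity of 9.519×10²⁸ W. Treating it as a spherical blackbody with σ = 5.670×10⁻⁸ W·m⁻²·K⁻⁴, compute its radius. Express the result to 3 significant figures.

L = 4πR²σT⁴ ⇒ R = √(L/(4πσT⁴)).
σT⁴ = 4.64513×10⁷ W/m², so R = √(9.519×10²⁸/(4π×4.64513×10⁷)) = 1.28×10¹⁰ m.

R ≈ 1.28×10¹⁰ m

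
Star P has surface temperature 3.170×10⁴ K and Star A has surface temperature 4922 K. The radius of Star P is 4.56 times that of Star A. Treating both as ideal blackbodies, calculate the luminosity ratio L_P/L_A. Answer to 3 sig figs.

L ∝ R²T⁴, so L_P/L_A = (R_P/R_A)²(T_P/T_A)⁴ = (4.56)² × (3.170×10⁴/4922)⁴ = 20.7936 × 1720.56 = 3.58×10⁴.

L_P/L_A ≈ 3.58×10⁴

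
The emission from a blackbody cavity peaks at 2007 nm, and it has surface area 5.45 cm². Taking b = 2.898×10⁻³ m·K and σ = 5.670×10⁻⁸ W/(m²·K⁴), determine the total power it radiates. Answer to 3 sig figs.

P ≈ 134 W

Wien's law: T = b/λ_max = 2.898×10⁻³/2.007×10⁻⁶ = 1443.95 K.
Area A = 5.45 cm² = 5.45×10⁻⁴ m².
Then P = σAT⁴ = 5.670×10⁻⁸×5.45×10⁻⁴×(1443.95)⁴ = 134 W.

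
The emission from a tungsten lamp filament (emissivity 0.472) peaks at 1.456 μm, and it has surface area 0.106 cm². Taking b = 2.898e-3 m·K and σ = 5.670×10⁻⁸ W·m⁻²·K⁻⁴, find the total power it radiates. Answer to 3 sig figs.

P ≈ 4.45 W

Wien's law: T = b/λ_max = 2.898×10⁻³/1.456×10⁻⁶ = 1990.38 K.
Area A = 0.106 cm² = 1.06×10⁻⁵ m².
Then P = εσAT⁴ = 0.472×5.670×10⁻⁸×1.06×10⁻⁵×(1990.38)⁴ = 4.45 W.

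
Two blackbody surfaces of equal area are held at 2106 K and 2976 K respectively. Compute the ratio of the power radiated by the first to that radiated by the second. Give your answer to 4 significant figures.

With equal areas, P₁/P₂ = (T₁/T₂)⁴ = (2106/2976)⁴ = 0.2508.

P₁/P₂ ≈ 0.2508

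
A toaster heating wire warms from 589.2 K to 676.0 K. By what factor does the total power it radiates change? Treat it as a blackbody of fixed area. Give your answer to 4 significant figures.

P ∝ T⁴, so P₂/P₁ = (T₂/T₁)⁴ = (676.0/589.2)⁴ = (1.14732)⁴ = 1.733.

P₂/P₁ ≈ 1.733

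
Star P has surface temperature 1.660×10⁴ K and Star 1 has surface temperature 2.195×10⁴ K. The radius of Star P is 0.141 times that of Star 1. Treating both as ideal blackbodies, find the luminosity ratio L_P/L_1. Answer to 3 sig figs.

L_P/L_1 ≈ 6.50×10⁻³

L ∝ R²T⁴, so L_P/L_1 = (R_P/R_1)²(T_P/T_1)⁴ = (0.141)² × (1.660×10⁴/2.195×10⁴)⁴ = 0.019881 × 0.327110 = 6.50×10⁻³.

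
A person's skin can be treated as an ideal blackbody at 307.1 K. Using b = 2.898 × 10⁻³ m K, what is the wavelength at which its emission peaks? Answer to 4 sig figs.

λ_max ≈ 9.437 μm

Wien's displacement law: λ_max = b/T = (2.898×10⁻³ m·K)/(307.1 K) = 9.4367×10⁻⁶ m.
That is 9.437 μm, in the infrared range.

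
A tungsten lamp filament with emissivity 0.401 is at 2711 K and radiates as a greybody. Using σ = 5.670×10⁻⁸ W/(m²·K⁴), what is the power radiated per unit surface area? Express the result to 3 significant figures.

Stefan–Boltzmann: I = εσT⁴ = 0.401 × 5.670×10⁻⁸ × (2711)⁴ = 1.23×10⁶ W/m².

I ≈ 1.23×10⁶ W/m²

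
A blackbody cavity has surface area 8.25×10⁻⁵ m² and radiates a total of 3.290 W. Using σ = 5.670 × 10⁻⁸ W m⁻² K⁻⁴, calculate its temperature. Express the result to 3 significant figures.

Area A = 8.25×10⁻⁵ m².
P = σAT⁴ ⇒ T = (P/(σA))^(1/4) = (3.290/(5.670×10⁻⁸×8.25×10⁻⁵))^(1/4) = 916 K.

T ≈ 916 K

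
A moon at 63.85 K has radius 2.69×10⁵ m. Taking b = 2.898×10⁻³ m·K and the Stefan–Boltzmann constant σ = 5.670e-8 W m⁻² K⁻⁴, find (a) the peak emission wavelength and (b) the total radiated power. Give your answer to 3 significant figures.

λ_max ≈ 45.4 μm; P ≈ 8.57×10¹¹ W

(a) λ_max = b/T = 2.898×10⁻³/63.85 = 4.539×10⁻⁵ m = 45.4 μm.
Surface area A = 4πR² = 4π(2.69×10⁵ m)² = 9.09315×10¹¹ m².
(b) P = σAT⁴ = 5.670×10⁻⁸×9.09315×10¹¹×(63.85)⁴ = 8.57×10¹¹ W.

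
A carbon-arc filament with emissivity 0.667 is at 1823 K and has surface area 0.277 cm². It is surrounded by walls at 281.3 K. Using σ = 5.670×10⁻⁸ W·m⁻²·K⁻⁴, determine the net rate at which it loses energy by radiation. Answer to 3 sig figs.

Net loss ≈ 11.6 W

Area A = 0.277 cm² = 2.77×10⁻⁵ m².
Net radiated power P_net = εσA(T⁴ − T₀⁴) = 0.667×5.670×10⁻⁸×2.77×10⁻⁵×(1823⁴ − 281.3⁴).
T⁴ − T₀⁴ = 1.10445×10¹³ − 6.26151×10⁹ = 1.10382×10¹³ K⁴, so P_net = 11.6 W.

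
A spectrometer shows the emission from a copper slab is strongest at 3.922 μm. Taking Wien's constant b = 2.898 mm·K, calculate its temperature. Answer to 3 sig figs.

T ≈ 739 K

Wien's law gives T = b/λ_max = (2.898×10⁻³ m·K)/(3.922×10⁻⁶ m) = 739 K.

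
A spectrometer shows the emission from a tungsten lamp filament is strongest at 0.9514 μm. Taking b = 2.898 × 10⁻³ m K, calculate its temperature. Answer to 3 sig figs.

Wien's law gives T = b/λ_max = (2.898×10⁻³ m·K)/(9.514×10⁻⁷ m) = 3.05×10³ K.

T ≈ 3.05×10³ K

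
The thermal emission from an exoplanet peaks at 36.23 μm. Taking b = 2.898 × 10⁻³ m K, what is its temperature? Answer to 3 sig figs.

Wien's law gives T = b/λ_max = (2.898×10⁻³ m·K)/(3.623×10⁻⁵ m) = 80.0 K.

T ≈ 80.0 K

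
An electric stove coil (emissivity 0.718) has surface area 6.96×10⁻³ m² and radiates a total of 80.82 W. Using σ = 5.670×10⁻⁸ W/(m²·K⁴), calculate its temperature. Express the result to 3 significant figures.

T ≈ 731 K

Area A = 6.96×10⁻³ m².
P = εσAT⁴ ⇒ T = (P/(εσA))^(1/4) = (80.82/(0.718×5.670×10⁻⁸×6.96×10⁻³))^(1/4) = 731 K.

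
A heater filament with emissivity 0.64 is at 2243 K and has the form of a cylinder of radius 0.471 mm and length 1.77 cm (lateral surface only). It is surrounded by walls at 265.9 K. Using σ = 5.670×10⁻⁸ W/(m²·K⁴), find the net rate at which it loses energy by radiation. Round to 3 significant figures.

Net loss ≈ 48.1 W

Lateral area A = 2πrL = 2π×4.71×10⁻⁴×0.0177 = 5.23810×10⁻⁵ m².
Net radiated power P_net = εσA(T⁴ − T₀⁴) = 0.64×5.670×10⁻⁸×5.23810×10⁻⁵×(2243⁴ − 265.9⁴).
T⁴ − T₀⁴ = 2.53115×10¹³ − 4.99889×10⁹ = 2.53065×10¹³ K⁴, so P_net = 48.1 W.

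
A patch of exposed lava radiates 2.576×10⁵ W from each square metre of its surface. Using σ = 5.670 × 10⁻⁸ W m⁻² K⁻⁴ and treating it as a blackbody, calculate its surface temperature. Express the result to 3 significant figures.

I = σT⁴, so T = (I/σ)^(1/4) = (2.576×10⁵/(5.670×10⁻⁸))^(1/4) = 1.46×10³ K.

T ≈ 1.46×10³ K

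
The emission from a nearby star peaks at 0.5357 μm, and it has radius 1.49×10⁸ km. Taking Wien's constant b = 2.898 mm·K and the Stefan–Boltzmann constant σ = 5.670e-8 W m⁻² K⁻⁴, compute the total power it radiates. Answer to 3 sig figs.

Wien's law: T = b/λ_max = 2.898×10⁻³/5.357×10⁻⁷ = 5409.74 K.
Surface area A = 4πR² = 4π(1.49×10¹¹ m)² = 2.78986×10²³ m².
Then P = σAT⁴ = 5.670×10⁻⁸×2.78986×10²³×(5409.74)⁴ = 1.35×10³¹ W.

P ≈ 1.35×10³¹ W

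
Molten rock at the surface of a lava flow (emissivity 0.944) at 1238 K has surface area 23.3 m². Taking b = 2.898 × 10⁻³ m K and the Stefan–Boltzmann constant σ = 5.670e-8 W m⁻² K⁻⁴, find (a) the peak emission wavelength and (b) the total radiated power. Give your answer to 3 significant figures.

λ_max ≈ 2.34 μm; P ≈ 2.93×10⁶ W

(a) λ_max = b/T = 2.898×10⁻³/1238 = 2.341×10⁻⁶ m = 2.34 μm.
Area A = 23.3 m².
(b) P = εσAT⁴ = 0.944×5.670×10⁻⁸×23.3×(1238)⁴ = 2.93×10⁶ W.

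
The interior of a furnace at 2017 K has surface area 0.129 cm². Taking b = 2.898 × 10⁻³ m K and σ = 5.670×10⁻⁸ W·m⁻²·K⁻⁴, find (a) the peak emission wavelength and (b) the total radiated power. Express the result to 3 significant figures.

(a) λ_max = b/T = 2.898×10⁻³/2017 = 1.437×10⁻⁶ m = 1.44 μm.
Area A = 0.129 cm² = 1.29×10⁻⁵ m².
(b) P = σAT⁴ = 5.670×10⁻⁸×1.29×10⁻⁵×(2017)⁴ = 12.1 W.

λ_max ≈ 1.44 μm; P ≈ 12.1 W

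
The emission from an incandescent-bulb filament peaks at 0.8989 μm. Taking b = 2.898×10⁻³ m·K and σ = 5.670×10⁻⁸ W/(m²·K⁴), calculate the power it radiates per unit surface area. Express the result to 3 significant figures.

I ≈ 6.13×10⁶ W/m²

Wien's law: T = b/λ_max = 2.898×10⁻³/8.989×10⁻⁷ = 3223.94 K.
Then I = σT⁴ = 5.670×10⁻⁸×(3223.94)⁴ = 6.13×10⁶ W/m².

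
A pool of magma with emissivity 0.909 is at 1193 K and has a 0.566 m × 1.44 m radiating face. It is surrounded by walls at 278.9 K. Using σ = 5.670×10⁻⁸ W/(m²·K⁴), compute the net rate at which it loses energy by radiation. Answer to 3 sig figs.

Net loss ≈ 8.48×10⁴ W

Area A = 0.566 × 1.44 = 0.81504 m².
Net radiated power P_net = εσA(T⁴ − T₀⁴) = 0.909×5.670×10⁻⁸×0.81504×(1193⁴ − 278.9⁴).
T⁴ − T₀⁴ = 2.02564×10¹² − 6.05054×10⁹ = 2.01959×10¹² K⁴, so P_net = 8.48×10⁴ W.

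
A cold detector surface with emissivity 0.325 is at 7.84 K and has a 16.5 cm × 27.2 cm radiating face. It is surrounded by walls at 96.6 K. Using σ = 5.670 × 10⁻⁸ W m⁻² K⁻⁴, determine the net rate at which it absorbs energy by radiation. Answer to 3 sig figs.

Net gain ≈ 0.0720 W

Area A = 0.165 × 0.272 = 0.04488 m².
Net radiated power P_net = εσA(T⁴ − T₀⁴) = 0.325×5.670×10⁻⁸×0.04488×(7.84⁴ − 96.6⁴).
T⁴ − T₀⁴ = 3778.02 − 8.70780×10⁷ = -8.70742×10⁷ K⁴, so P_net = -0.0720 W — negative, meaning a net gain of 0.0720 W.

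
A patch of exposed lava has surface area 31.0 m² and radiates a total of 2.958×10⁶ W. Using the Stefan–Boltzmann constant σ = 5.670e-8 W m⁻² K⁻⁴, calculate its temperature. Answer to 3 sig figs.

Area A = 31.0 m².
P = σAT⁴ ⇒ T = (P/(σA))^(1/4) = (2.958×10⁶/(5.670×10⁻⁸×31.0))^(1/4) = 1.14×10³ K.

T ≈ 1.14×10³ K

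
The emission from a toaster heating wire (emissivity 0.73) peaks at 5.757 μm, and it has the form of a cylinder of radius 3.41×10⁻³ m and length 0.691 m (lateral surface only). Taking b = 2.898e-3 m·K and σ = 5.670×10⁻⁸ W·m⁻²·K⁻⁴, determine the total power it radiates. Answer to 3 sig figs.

P ≈ 39.3 W

Wien's law: T = b/λ_max = 2.898×10⁻³/5.757×10⁻⁶ = 503.387 K.
Lateral area A = 2πrL = 2π×3.41×10⁻³×0.691 = 0.0148051 m².
Then P = εσAT⁴ = 0.73×5.670×10⁻⁸×0.0148051×(503.387)⁴ = 39.3 W.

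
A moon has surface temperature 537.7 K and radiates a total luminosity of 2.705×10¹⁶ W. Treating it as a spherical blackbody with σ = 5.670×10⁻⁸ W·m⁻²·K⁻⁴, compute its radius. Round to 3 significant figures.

L = 4πR²σT⁴ ⇒ R = √(L/(4πσT⁴)).
σT⁴ = 4739.62 W/m², so R = √(2.705×10¹⁶/(4π×4739.62)) = 6.74×10⁵ m.

R ≈ 6.74×10⁵ m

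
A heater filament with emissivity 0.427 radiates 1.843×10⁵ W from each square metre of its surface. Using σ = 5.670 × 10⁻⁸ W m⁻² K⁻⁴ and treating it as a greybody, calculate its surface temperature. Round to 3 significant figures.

I = εσT⁴, so T = (I/εσ)^(1/4) = (1.843×10⁵/(0.427×5.670×10⁻⁸))^(1/4) = 1.66×10³ K.

T ≈ 1.66×10³ K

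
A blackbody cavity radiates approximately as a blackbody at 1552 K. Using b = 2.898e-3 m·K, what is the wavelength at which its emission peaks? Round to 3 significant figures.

Wien's displacement law: λ_max = b/T = (2.898×10⁻³ m·K)/(1552 K) = 1.867×10⁻⁶ m.
That is 1.87 μm, in the infrared range.

λ_max ≈ 1.87 μm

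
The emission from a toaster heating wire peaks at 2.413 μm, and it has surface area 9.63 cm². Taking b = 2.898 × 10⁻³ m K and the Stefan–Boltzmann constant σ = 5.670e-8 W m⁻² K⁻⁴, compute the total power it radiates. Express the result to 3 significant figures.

P ≈ 114 W

Wien's law: T = b/λ_max = 2.898×10⁻³/2.413×10⁻⁶ = 1200.99 K.
Area A = 9.63 cm² = 9.63×10⁻⁴ m².
Then P = σAT⁴ = 5.670×10⁻⁸×9.63×10⁻⁴×(1200.99)⁴ = 114 W.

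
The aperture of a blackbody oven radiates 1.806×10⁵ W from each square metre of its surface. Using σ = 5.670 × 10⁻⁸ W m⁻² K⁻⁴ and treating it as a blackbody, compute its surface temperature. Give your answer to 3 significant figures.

T ≈ 1.34×10³ K

I = σT⁴, so T = (I/σ)^(1/4) = (1.806×10⁵/(5.670×10⁻⁸))^(1/4) = 1.34×10³ K.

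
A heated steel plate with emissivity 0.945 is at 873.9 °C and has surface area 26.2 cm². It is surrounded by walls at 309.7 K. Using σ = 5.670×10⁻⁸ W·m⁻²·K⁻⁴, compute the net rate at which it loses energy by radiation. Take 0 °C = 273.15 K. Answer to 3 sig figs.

Net loss ≈ 242 W

T = 873.9 °C + 273.15 = 1147.05 K.
Area A = 26.2 cm² = 2.62×10⁻³ m².
Net radiated power P_net = εσA(T⁴ − T₀⁴) = 0.945×5.670×10⁻⁸×2.62×10⁻³×(1147.05⁴ − 309.7⁴).
T⁴ − T₀⁴ = 1.73113×10¹² − 9.19951×10⁹ = 1.72193×10¹² K⁴, so P_net = 242 W.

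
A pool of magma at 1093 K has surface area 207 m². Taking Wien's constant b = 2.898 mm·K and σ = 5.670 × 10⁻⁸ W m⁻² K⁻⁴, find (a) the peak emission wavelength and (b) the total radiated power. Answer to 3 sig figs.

(a) λ_max = b/T = 2.898×10⁻³/1093 = 2.651×10⁻⁶ m = 2.65 μm.
Area A = 207 m².
(b) P = σAT⁴ = 5.670×10⁻⁸×207×(1093)⁴ = 1.68×10⁷ W.

λ_max ≈ 2.65 μm; P ≈ 1.68×10⁷ W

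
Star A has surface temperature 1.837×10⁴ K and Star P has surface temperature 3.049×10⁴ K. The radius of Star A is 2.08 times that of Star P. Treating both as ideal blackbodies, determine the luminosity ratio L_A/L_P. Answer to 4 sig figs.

L ∝ R²T⁴, so L_A/L_P = (R_A/R_P)²(T_A/T_P)⁴ = (2.08)² × (1.837×10⁴/3.049×10⁴)⁴ = 4.3264 × 0.131767 = 0.5701.

L_A/L_P ≈ 0.5701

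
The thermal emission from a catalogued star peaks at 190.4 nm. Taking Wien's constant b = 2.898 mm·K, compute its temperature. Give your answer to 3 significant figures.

T ≈ 1.52×10⁴ K

Wien's law gives T = b/λ_max = (2.898×10⁻³ m·K)/(1.904×10⁻⁷ m) = 1.52×10⁴ K.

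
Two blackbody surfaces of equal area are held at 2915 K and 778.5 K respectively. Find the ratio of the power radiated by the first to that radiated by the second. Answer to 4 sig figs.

P₁/P₂ ≈ 196.6

With equal areas, P₁/P₂ = (T₁/T₂)⁴ = (2915/778.5)⁴ = 196.6.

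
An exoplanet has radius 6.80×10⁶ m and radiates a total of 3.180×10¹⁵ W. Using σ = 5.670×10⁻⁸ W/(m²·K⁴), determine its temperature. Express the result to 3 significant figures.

Surface area A = 4πR² = 4π(6.80×10⁶ m)² = 5.81069×10¹⁴ m².
P = σAT⁴ ⇒ T = (P/(σA))^(1/4) = (3.180×10¹⁵/(5.670×10⁻⁸×5.81069×10¹⁴))^(1/4) = 99.1 K.

T ≈ 99.1 K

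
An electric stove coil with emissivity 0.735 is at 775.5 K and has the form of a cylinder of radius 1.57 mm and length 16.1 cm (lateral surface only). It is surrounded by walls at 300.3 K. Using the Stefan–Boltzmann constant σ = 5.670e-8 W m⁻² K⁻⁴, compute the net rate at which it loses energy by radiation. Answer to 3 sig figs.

Lateral area A = 2πrL = 2π×1.57×10⁻³×0.161 = 1.58820×10⁻³ m².
Net radiated power P_net = εσA(T⁴ − T₀⁴) = 0.735×5.670×10⁻⁸×1.58820×10⁻³×(775.5⁴ − 300.3⁴).
T⁴ − T₀⁴ = 3.61682×10¹¹ − 8.13245×10⁹ = 3.53550×10¹¹ K⁴, so P_net = 23.4 W.

Net loss ≈ 23.4 W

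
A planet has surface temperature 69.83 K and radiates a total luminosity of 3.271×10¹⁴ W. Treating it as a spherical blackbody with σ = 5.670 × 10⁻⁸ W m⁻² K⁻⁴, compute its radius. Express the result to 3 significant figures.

L = 4πR²σT⁴ ⇒ R = √(L/(4πσT⁴)).
σT⁴ = 1.34819 W/m², so R = √(3.271×10¹⁴/(4π×1.34819)) = 4.39×10⁶ m.

R ≈ 4.39×10⁶ m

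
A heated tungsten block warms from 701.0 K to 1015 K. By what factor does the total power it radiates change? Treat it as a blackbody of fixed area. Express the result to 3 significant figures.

P₂/P₁ ≈ 4.40

P ∝ T⁴, so P₂/P₁ = (T₂/T₁)⁴ = (1015/701.0)⁴ = (1.44793)⁴ = 4.40.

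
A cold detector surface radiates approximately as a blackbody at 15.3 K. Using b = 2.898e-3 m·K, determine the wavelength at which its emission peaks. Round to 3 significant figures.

Wien's displacement law: λ_max = b/T = (2.898×10⁻³ m·K)/(15.3 K) = 1.894×10⁻⁴ m.
That is 189 μm, in the infrared range.

λ_max ≈ 189 μm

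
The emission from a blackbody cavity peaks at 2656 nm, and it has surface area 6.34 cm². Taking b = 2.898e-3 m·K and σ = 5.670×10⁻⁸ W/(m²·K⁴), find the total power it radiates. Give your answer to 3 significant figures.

Wien's law: T = b/λ_max = 2.898×10⁻³/2.656×10⁻⁶ = 1091.11 K.
Area A = 6.34 cm² = 6.34×10⁻⁴ m².
Then P = σAT⁴ = 5.670×10⁻⁸×6.34×10⁻⁴×(1091.11)⁴ = 51.0 W.

P ≈ 51.0 W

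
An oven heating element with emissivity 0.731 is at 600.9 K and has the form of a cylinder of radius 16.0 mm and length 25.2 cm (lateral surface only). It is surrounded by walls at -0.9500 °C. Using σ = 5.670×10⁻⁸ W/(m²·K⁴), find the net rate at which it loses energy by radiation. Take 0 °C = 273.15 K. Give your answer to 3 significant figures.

Net loss ≈ 131 W

Surroundings: T = -0.9500 °C + 273.15 = 272.2000 K.
Lateral area A = 2πrL = 2π×0.0160×0.252 = 0.0253338 m².
Net radiated power P_net = εσA(T⁴ − T₀⁴) = 0.731×5.670×10⁻⁸×0.0253338×(600.9⁴ − 272.2000⁴).
T⁴ − T₀⁴ = 1.30379×10¹¹ − 5.48975×10⁹ = 1.24889×10¹¹ K⁴, so P_net = 131 W.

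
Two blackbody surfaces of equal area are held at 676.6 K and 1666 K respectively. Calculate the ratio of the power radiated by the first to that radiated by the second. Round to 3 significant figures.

P₁/P₂ ≈ 0.0272

With equal areas, P₁/P₂ = (T₁/T₂)⁴ = (676.6/1666)⁴ = 0.0272.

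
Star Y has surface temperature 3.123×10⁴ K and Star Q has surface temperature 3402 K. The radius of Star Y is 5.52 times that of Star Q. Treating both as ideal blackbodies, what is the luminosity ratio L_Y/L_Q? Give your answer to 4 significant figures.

L ∝ R²T⁴, so L_Y/L_Q = (R_Y/R_Q)²(T_Y/T_Q)⁴ = (5.52)² × (3.123×10⁴/3402)⁴ = 30.4704 × 7101.51 = 2.164×10⁵.

L_Y/L_Q ≈ 2.164×10⁵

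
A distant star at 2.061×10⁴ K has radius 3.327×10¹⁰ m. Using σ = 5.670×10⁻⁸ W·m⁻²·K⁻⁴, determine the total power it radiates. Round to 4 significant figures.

Surface area A = 4πR² = 4π(3.327×10¹⁰ m)² = 1.39096×10²² m².
P = σAT⁴ = 5.670×10⁻⁸ × 1.39096×10²² × (2.061×10⁴)⁴ = 1.423×10³² W.

P ≈ 1.423×10³² W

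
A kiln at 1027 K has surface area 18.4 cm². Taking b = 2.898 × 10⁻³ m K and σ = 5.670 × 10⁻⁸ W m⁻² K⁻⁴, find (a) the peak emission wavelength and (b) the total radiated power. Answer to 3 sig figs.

(a) λ_max = b/T = 2.898×10⁻³/1027 = 2.822×10⁻⁶ m = 2.82 μm.
Area A = 18.4 cm² = 1.84×10⁻³ m².
(b) P = σAT⁴ = 5.670×10⁻⁸×1.84×10⁻³×(1027)⁴ = 116 W.

λ_max ≈ 2.82 μm; P ≈ 116 W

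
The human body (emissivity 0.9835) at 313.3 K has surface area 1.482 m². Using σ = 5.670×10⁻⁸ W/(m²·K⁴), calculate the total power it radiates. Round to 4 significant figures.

P ≈ 796.2 W

Area A = 1.482 m².
P = εσAT⁴ = 0.9835 × 5.670×10⁻⁸ × 1.482 × (313.3)⁴ = 796.2 W.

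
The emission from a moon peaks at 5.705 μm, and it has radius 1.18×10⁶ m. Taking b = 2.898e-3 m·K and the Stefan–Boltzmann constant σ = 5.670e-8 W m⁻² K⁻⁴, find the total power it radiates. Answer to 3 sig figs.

P ≈ 6.61×10¹⁶ W

Wien's law: T = b/λ_max = 2.898×10⁻³/5.705×10⁻⁶ = 507.975 K.
Surface area A = 4πR² = 4π(1.18×10⁶ m)² = 1.74974×10¹³ m².
Then P = σAT⁴ = 5.670×10⁻⁸×1.74974×10¹³×(507.975)⁴ = 6.61×10¹⁶ W.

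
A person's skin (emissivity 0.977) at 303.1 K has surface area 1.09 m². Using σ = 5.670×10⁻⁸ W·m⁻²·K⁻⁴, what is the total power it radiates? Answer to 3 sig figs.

Area A = 1.09 m².
P = εσAT⁴ = 0.977 × 5.670×10⁻⁸ × 1.09 × (303.1)⁴ = 510 W.

P ≈ 510 W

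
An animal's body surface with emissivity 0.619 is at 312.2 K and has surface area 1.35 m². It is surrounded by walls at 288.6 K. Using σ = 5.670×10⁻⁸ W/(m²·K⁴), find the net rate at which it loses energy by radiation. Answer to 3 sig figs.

Area A = 1.35 m².
Net radiated power P_net = εσA(T⁴ − T₀⁴) = 0.619×5.670×10⁻⁸×1.35×(312.2⁴ − 288.6⁴).
T⁴ − T₀⁴ = 9.50017×10⁹ − 6.93722×10⁹ = 2.56295×10⁹ K⁴, so P_net = 121 W.

Net loss ≈ 121 W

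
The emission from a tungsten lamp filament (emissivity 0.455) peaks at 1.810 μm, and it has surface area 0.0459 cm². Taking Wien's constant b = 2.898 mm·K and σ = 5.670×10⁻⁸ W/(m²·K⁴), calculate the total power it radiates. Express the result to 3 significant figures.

Wien's law: T = b/λ_max = 2.898×10⁻³/1.810×10⁻⁶ = 1601.10 K.
Area A = 0.0459 cm² = 4.59×10⁻⁶ m².
Then P = εσAT⁴ = 0.455×5.670×10⁻⁸×4.59×10⁻⁶×(1601.10)⁴ = 0.778 W.

P ≈ 0.778 W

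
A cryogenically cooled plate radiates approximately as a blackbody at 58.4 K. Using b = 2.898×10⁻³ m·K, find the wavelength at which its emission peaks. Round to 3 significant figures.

λ_max ≈ 49.6 μm

Wien's displacement law: λ_max = b/T = (2.898×10⁻³ m·K)/(58.4 K) = 4.962×10⁻⁵ m.
That is 49.6 μm, in the infrared range.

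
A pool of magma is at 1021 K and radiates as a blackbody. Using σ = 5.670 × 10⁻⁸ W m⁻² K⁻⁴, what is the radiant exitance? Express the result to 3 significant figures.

I ≈ 6.16×10⁴ W/m²

Stefan–Boltzmann: I = σT⁴ = 5.670×10⁻⁸ × (1021)⁴ = 6.16×10⁴ W/m².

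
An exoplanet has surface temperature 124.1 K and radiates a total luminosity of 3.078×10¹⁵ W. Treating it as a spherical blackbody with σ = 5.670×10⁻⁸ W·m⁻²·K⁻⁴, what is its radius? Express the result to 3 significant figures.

R ≈ 4.27×10⁶ m

L = 4πR²σT⁴ ⇒ R = √(L/(4πσT⁴)).
σT⁴ = 13.4484 W/m², so R = √(3.078×10¹⁵/(4π×13.4484)) = 4.27×10⁶ m.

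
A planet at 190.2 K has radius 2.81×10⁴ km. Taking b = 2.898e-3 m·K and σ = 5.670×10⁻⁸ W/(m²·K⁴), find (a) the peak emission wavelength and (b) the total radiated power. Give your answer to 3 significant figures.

(a) λ_max = b/T = 2.898×10⁻³/190.2 = 1.524×10⁻⁵ m = 15.2 μm.
Surface area A = 4πR² = 4π(2.81×10⁷ m)² = 9.92253×10¹⁵ m².
(b) P = σAT⁴ = 5.670×10⁻⁸×9.92253×10¹⁵×(190.2)⁴ = 7.36×10¹⁷ W.

λ_max ≈ 15.2 μm; P ≈ 7.36×10¹⁷ W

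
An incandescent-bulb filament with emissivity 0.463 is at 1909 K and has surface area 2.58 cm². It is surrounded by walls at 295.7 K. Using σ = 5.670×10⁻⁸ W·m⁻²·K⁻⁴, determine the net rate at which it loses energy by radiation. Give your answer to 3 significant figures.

Net loss ≈ 89.9 W

Area A = 2.58 cm² = 2.58×10⁻⁴ m².
Net radiated power P_net = εσA(T⁴ − T₀⁴) = 0.463×5.670×10⁻⁸×2.58×10⁻⁴×(1909⁴ − 295.7⁴).
T⁴ − T₀⁴ = 1.32808×10¹³ − 7.64549×10⁹ = 1.32732×10¹³ K⁴, so P_net = 89.9 W.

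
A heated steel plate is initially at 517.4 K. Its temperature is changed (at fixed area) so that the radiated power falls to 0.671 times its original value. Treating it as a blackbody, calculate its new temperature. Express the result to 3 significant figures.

T₂ ≈ 468 K

P ∝ T⁴, so T₂/T₁ = (P₂/P₁)^(1/4) = (0.671)^(1/4) = 0.905067.
T₂ = 517.4 × 0.905067 = 468 K.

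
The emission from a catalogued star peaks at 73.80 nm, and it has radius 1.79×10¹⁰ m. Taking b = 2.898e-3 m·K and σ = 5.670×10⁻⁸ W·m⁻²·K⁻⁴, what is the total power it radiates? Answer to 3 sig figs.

Wien's law: T = b/λ_max = 2.898×10⁻³/7.380×10⁻⁸ = 39268.3 K.
Surface area A = 4πR² = 4π(1.79×10¹⁰ m)² = 4.02639×10²¹ m².
Then P = σAT⁴ = 5.670×10⁻⁸×4.02639×10²¹×(39268.3)⁴ = 5.43×10³² W.

P ≈ 5.43×10³² W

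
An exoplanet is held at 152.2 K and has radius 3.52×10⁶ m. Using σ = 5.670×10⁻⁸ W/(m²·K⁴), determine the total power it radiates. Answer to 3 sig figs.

Surface area A = 4πR² = 4π(3.52×10⁶ m)² = 1.55702×10¹⁴ m².
P = σAT⁴ = 5.670×10⁻⁸ × 1.55702×10¹⁴ × (152.2)⁴ = 4.74×10¹⁵ W.

P ≈ 4.74×10¹⁵ W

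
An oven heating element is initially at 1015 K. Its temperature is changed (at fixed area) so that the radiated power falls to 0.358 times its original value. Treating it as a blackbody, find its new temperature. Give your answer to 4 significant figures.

T₂ ≈ 785.1 K

P ∝ T⁴, so T₂/T₁ = (P₂/P₁)^(1/4) = (0.358)^(1/4) = 0.773519.
T₂ = 1015 × 0.773519 = 785.1 K.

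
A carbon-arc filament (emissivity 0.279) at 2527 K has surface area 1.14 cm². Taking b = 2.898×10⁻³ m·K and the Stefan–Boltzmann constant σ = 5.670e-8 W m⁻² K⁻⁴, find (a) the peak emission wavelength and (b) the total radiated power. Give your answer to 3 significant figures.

λ_max ≈ 1.15 μm; P ≈ 73.5 W

(a) λ_max = b/T = 2.898×10⁻³/2527 = 1.147×10⁻⁶ m = 1.15 μm.
Area A = 1.14 cm² = 1.14×10⁻⁴ m².
(b) P = εσAT⁴ = 0.279×5.670×10⁻⁸×1.14×10⁻⁴×(2527)⁴ = 73.5 W.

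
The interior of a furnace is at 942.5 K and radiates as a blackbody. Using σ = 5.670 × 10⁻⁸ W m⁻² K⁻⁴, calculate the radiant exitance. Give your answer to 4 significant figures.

I ≈ 4.474×10⁴ W/m²

Stefan–Boltzmann: I = σT⁴ = 5.670×10⁻⁸ × (942.5)⁴ = 4.474×10⁴ W/m².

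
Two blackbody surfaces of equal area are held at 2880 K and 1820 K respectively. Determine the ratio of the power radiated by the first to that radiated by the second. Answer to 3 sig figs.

P₁/P₂ ≈ 6.27

With equal areas, P₁/P₂ = (T₁/T₂)⁴ = (2880/1820)⁴ = 6.27.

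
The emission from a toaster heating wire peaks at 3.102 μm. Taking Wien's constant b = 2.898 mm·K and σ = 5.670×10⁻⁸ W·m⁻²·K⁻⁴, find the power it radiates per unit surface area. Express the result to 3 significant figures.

Wien's law: T = b/λ_max = 2.898×10⁻³/3.102×10⁻⁶ = 934.236 K.
Then I = σT⁴ = 5.670×10⁻⁸×(934.236)⁴ = 4.32×10⁴ W/m².

I ≈ 4.32×10⁴ W/m²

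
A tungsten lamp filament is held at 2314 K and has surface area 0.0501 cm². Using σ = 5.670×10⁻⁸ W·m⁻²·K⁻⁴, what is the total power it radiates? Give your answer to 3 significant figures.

Area A = 0.0501 cm² = 5.01×10⁻⁶ m².
P = σAT⁴ = 5.670×10⁻⁸ × 5.01×10⁻⁶ × (2314)⁴ = 8.14 W.

P ≈ 8.14 W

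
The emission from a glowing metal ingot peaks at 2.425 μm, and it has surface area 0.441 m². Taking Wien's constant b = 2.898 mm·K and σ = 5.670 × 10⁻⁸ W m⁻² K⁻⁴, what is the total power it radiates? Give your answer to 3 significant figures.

Wien's law: T = b/λ_max = 2.898×10⁻³/2.425×10⁻⁶ = 1195.05 K.
Area A = 0.441 m².
Then P = σAT⁴ = 5.670×10⁻⁸×0.441×(1195.05)⁴ = 5.10×10⁴ W.

P ≈ 5.10×10⁴ W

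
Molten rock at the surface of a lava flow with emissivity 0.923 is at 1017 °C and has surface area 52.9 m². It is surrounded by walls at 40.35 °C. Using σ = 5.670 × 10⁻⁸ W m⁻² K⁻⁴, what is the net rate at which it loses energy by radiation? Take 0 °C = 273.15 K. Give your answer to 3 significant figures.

T = 1017 °C + 273.15 = 1290.15 K.
Surroundings: T = 40.35 °C + 273.15 = 313.50 K.
Area A = 52.9 m².
Net radiated power P_net = εσA(T⁴ − T₀⁴) = 0.923×5.670×10⁻⁸×52.9×(1290.15⁴ − 313.50⁴).
T⁴ − T₀⁴ = 2.77052×10¹² − 9.65940×10⁹ = 2.76086×10¹² K⁴, so P_net = 7.64×10⁶ W.

Net loss ≈ 7.64×10⁶ W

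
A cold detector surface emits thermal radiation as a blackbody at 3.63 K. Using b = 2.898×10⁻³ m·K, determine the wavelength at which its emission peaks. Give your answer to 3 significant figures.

Wien's displacement law: λ_max = b/T = (2.898×10⁻³ m·K)/(3.63 K) = 7.983×10⁻⁴ m.
That is 7.98×10⁻⁴ m, in the infrared range.

λ_max ≈ 7.98×10⁻⁴ m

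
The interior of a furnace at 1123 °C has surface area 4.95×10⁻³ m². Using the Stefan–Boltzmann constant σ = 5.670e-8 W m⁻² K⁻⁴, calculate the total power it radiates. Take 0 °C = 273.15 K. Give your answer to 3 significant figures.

T = 1123 °C + 273.15 = 1396.15 K.
Area A = 4.95×10⁻³ m².
P = σAT⁴ = 5.670×10⁻⁸ × 4.95×10⁻³ × (1396.15)⁴ = 1.07×10³ W.

P ≈ 1.07×10³ W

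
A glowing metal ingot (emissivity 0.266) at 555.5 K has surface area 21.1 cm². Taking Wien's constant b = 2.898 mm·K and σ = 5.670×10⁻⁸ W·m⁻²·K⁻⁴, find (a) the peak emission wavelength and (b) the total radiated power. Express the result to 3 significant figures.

(a) λ_max = b/T = 2.898×10⁻³/555.5 = 5.217×10⁻⁶ m = 5.22 μm.
Area A = 21.1 cm² = 2.11×10⁻³ m².
(b) P = εσAT⁴ = 0.266×5.670×10⁻⁸×2.11×10⁻³×(555.5)⁴ = 3.03 W.

λ_max ≈ 5.22 μm; P ≈ 3.03 W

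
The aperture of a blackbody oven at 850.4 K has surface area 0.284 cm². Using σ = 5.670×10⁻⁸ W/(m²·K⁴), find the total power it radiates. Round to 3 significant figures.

P ≈ 0.842 W

Area A = 0.284 cm² = 2.84×10⁻⁵ m².
P = σAT⁴ = 5.670×10⁻⁸ × 2.84×10⁻⁵ × (850.4)⁴ = 0.842 W.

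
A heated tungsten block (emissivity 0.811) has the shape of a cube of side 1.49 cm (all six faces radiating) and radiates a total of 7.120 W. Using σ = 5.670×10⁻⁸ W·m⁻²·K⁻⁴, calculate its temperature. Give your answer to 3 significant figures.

Area A = 6s² = 6×(0.0149 m)² = 1.33206×10⁻³ m².
P = εσAT⁴ ⇒ T = (P/(εσA))^(1/4) = (7.120/(0.811×5.670×10⁻⁸×1.33206×10⁻³))^(1/4) = 584 K.

T ≈ 584 K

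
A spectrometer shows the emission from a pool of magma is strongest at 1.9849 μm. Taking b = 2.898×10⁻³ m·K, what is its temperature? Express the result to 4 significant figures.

Wien's law gives T = b/λ_max = (2.898×10⁻³ m·K)/(1.9849×10⁻⁶ m) = 1460 K.

T ≈ 1460 K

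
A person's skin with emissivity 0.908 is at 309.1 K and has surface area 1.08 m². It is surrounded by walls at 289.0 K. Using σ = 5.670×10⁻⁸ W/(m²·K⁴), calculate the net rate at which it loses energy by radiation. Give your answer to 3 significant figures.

Area A = 1.08 m².
Net radiated power P_net = εσA(T⁴ − T₀⁴) = 0.908×5.670×10⁻⁸×1.08×(309.1⁴ − 289.0⁴).
T⁴ − T₀⁴ = 9.12843×10⁹ − 6.97576×10⁹ = 2.15267×10⁹ K⁴, so P_net = 120 W.

Net loss ≈ 120 W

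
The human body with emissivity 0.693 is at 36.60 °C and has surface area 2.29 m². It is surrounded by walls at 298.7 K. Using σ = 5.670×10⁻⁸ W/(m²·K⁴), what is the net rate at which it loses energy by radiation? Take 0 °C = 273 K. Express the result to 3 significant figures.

Net loss ≈ 110 W

T = 36.60 °C + 273 = 309.60 K.
Area A = 2.29 m².
Net radiated power P_net = εσA(T⁴ − T₀⁴) = 0.693×5.670×10⁻⁸×2.29×(309.60⁴ − 298.7⁴).
T⁴ − T₀⁴ = 9.18764×10⁹ − 7.96051×10⁹ = 1.22713×10⁹ K⁴, so P_net = 110 W.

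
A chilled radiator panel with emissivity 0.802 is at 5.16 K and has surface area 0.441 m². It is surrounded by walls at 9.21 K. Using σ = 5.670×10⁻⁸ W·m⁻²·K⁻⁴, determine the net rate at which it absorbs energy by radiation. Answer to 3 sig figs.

Net gain ≈ 1.30×10⁻⁴ W

Area A = 0.441 m².
Net radiated power P_net = εσA(T⁴ − T₀⁴) = 0.802×5.670×10⁻⁸×0.441×(5.16⁴ − 9.21⁴).
T⁴ − T₀⁴ = 708.923 − 7195.13 = -6486.21 K⁴, so P_net = -1.30×10⁻⁴ W — negative, meaning a net gain of 1.30×10⁻⁴ W.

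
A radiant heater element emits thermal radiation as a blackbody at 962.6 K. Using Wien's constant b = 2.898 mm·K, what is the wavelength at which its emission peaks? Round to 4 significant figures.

Wien's displacement law: λ_max = b/T = (2.898×10⁻³ m·K)/(962.6 K) = 3.0106×10⁻⁶ m.
That is 3.011 μm, in the infrared range.

λ_max ≈ 3.011 μm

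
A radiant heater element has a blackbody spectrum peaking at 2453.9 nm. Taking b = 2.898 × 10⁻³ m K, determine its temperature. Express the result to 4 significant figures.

T ≈ 1181 K

Wien's law gives T = b/λ_max = (2.898×10⁻³ m·K)/(2.4539×10⁻⁶ m) = 1181 K.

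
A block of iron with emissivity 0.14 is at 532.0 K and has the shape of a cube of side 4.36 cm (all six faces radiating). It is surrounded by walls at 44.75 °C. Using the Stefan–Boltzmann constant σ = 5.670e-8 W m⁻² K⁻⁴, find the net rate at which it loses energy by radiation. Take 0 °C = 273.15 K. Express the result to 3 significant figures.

Net loss ≈ 6.33 W

Surroundings: T = 44.75 °C + 273.15 = 317.90 K.
Area A = 6s² = 6×(0.0436 m)² = 0.0114058 m².
Net radiated power P_net = εσA(T⁴ − T₀⁴) = 0.14×5.670×10⁻⁸×0.0114058×(532.0⁴ − 317.90⁴).
T⁴ − T₀⁴ = 8.01026×10¹⁰ − 1.02132×10¹⁰ = 6.98894×10¹⁰ K⁴, so P_net = 6.33 W.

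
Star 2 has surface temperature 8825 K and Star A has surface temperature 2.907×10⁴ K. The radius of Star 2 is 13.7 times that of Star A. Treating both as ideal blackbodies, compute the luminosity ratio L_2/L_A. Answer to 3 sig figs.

L ∝ R²T⁴, so L_2/L_A = (R_2/R_A)²(T_2/T_A)⁴ = (13.7)² × (8825/2.907×10⁴)⁴ = 187.69 × 8.49334×10⁻³ = 1.59.

L_2/L_A ≈ 1.59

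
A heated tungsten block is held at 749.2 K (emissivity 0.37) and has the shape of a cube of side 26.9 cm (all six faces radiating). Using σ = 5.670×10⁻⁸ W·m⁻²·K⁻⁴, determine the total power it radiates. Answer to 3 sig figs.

P ≈ 2.87×10³ W

Area A = 6s² = 6×(0.269 m)² = 0.434166 m².
P = εσAT⁴ = 0.37 × 5.670×10⁻⁸ × 0.434166 × (749.2)⁴ = 2.87×10³ W.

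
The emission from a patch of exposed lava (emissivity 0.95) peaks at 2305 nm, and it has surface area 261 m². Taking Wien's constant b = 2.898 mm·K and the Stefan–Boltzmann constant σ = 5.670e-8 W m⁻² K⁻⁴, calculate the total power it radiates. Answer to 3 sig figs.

P ≈ 3.51×10⁷ W

Wien's law: T = b/λ_max = 2.898×10⁻³/2.305×10⁻⁶ = 1257.27 K.
Area A = 261 m².
Then P = εσAT⁴ = 0.95×5.670×10⁻⁸×261×(1257.27)⁴ = 3.51×10⁷ W.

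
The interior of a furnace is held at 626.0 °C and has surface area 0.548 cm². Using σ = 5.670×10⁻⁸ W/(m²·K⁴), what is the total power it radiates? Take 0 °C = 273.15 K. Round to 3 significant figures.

P ≈ 2.03 W

T = 626.0 °C + 273.15 = 899.15 K.
Area A = 0.548 cm² = 5.48×10⁻⁵ m².
P = σAT⁴ = 5.670×10⁻⁸ × 5.48×10⁻⁵ × (899.15)⁴ = 2.03 W.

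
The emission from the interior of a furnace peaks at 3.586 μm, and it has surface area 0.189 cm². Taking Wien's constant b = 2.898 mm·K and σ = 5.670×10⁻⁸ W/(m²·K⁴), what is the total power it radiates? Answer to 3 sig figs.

Wien's law: T = b/λ_max = 2.898×10⁻³/3.586×10⁻⁶ = 808.143 K.
Area A = 0.189 cm² = 1.89×10⁻⁵ m².
Then P = σAT⁴ = 5.670×10⁻⁸×1.89×10⁻⁵×(808.143)⁴ = 0.457 W.

P ≈ 0.457 W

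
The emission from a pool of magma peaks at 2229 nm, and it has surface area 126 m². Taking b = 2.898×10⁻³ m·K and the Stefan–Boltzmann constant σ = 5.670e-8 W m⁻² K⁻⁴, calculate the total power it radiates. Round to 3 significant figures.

P ≈ 2.04×10⁷ W

Wien's law: T = b/λ_max = 2.898×10⁻³/2.229×10⁻⁶ = 1300.13 K.
Area A = 126 m².
Then P = σAT⁴ = 5.670×10⁻⁸×126×(1300.13)⁴ = 2.04×10⁷ W.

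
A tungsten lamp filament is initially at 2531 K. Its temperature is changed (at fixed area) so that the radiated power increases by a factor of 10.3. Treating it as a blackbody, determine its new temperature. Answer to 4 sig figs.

T₂ ≈ 4534 K

P ∝ T⁴, so T₂/T₁ = (P₂/P₁)^(1/4) = (10.3)^(1/4) = 1.79147.
T₂ = 2531 × 1.79147 = 4534 K.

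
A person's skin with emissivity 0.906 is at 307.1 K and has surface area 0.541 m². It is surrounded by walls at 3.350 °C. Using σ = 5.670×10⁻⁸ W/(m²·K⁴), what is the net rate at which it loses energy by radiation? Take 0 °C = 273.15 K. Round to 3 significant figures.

Surroundings: T = 3.350 °C + 273.15 = 276.500 K.
Area A = 0.541 m².
Net radiated power P_net = εσA(T⁴ − T₀⁴) = 0.906×5.670×10⁻⁸×0.541×(307.1⁴ − 276.500⁴).
T⁴ − T₀⁴ = 8.89445×10⁹ − 5.84495×10⁹ = 3.04950×10⁹ K⁴, so P_net = 84.7 W.

Net loss ≈ 84.7 W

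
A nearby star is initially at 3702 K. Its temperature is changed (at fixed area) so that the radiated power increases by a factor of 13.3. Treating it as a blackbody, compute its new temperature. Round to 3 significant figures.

T₂ ≈ 7.07×10³ K

P ∝ T⁴, so T₂/T₁ = (P₂/P₁)^(1/4) = (13.3)^(1/4) = 1.90969.
T₂ = 3702 × 1.90969 = 7.07×10³ K.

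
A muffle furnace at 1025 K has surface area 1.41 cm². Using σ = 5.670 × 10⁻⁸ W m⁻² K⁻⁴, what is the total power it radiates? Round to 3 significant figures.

Area A = 1.41 cm² = 1.41×10⁻⁴ m².
P = σAT⁴ = 5.670×10⁻⁸ × 1.41×10⁻⁴ × (1025)⁴ = 8.82 W.

P ≈ 8.82 W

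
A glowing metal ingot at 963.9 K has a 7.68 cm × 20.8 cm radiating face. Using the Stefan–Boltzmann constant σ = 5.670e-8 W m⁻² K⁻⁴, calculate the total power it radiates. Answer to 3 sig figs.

P ≈ 782 W

Area A = 0.0768 × 0.208 = 0.0159744 m².
P = σAT⁴ = 5.670×10⁻⁸ × 0.0159744 × (963.9)⁴ = 782 W.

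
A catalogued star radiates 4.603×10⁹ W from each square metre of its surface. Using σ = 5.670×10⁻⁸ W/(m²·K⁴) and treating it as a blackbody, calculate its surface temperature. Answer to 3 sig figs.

I = σT⁴, so T = (I/σ)^(1/4) = (4.603×10⁹/(5.670×10⁻⁸))^(1/4) = 1.69×10⁴ K.

T ≈ 1.69×10⁴ K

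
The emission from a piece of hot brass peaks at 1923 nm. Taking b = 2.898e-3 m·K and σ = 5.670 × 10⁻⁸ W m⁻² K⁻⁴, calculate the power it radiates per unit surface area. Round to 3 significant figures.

Wien's law: T = b/λ_max = 2.898×10⁻³/1.923×10⁻⁶ = 1507.02 K.
Then I = σT⁴ = 5.670×10⁻⁸×(1507.02)⁴ = 2.92×10⁵ W/m².

I ≈ 2.92×10⁵ W/m²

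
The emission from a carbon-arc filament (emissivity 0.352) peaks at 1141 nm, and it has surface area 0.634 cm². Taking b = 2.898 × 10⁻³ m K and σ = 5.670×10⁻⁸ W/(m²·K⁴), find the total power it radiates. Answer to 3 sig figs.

P ≈ 52.7 W

Wien's law: T = b/λ_max = 2.898×10⁻³/1.141×10⁻⁶ = 2539.88 K.
Area A = 0.634 cm² = 6.34×10⁻⁵ m².
Then P = εσAT⁴ = 0.352×5.670×10⁻⁸×6.34×10⁻⁵×(2539.88)⁴ = 52.7 W.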